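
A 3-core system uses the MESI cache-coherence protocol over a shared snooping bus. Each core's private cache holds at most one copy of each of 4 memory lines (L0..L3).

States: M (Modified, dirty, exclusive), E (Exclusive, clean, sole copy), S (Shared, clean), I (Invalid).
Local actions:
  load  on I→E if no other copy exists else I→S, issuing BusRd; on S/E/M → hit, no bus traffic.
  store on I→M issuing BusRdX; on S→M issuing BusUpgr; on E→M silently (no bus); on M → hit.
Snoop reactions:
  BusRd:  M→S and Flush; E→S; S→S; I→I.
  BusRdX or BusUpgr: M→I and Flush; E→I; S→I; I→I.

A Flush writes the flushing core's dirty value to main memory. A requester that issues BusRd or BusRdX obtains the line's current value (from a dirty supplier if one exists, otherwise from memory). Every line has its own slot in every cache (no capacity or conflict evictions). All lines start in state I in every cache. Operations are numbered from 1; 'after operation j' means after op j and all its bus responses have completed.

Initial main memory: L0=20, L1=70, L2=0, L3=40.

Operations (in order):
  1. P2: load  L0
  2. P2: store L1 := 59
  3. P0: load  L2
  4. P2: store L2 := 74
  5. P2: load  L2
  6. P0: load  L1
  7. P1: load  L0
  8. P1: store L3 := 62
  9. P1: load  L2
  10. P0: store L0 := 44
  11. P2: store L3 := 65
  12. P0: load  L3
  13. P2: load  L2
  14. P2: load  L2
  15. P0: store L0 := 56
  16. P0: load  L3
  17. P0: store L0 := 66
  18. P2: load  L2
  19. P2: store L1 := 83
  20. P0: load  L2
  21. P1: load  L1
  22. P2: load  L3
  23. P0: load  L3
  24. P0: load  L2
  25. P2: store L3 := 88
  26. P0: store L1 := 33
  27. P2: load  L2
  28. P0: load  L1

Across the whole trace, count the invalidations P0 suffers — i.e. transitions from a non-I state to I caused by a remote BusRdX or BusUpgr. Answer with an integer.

1. P2: load  L0  bus=[BusRd]  L0: P0=I P1=I P2=E  mem[L0]=20
2. P2: store L1 := 59  bus=[BusRdX]  L1: P0=I P1=I P2=M  mem[L1]=70
3. P0: load  L2  bus=[BusRd]  L2: P0=E P1=I P2=I  mem[L2]=0
4. P2: store L2 := 74  bus=[BusRdX]  L2: P0=I P1=I P2=M  mem[L2]=0
5. P2: load  L2  bus=[-]  L2: P0=I P1=I P2=M  mem[L2]=0
6. P0: load  L1  bus=[BusRd,Flush]  L1: P0=S P1=I P2=S  mem[L1]=59
7. P1: load  L0  bus=[BusRd]  L0: P0=I P1=S P2=S  mem[L0]=20
8. P1: store L3 := 62  bus=[BusRdX]  L3: P0=I P1=M P2=I  mem[L3]=40
9. P1: load  L2  bus=[BusRd,Flush]  L2: P0=I P1=S P2=S  mem[L2]=74
10. P0: store L0 := 44  bus=[BusRdX]  L0: P0=M P1=I P2=I  mem[L0]=20
11. P2: store L3 := 65  bus=[BusRdX,Flush]  L3: P0=I P1=I P2=M  mem[L3]=62
12. P0: load  L3  bus=[BusRd,Flush]  L3: P0=S P1=I P2=S  mem[L3]=65
13. P2: load  L2  bus=[-]  L2: P0=I P1=S P2=S  mem[L2]=74
14. P2: load  L2  bus=[-]  L2: P0=I P1=S P2=S  mem[L2]=74
15. P0: store L0 := 56  bus=[-]  L0: P0=M P1=I P2=I  mem[L0]=20
16. P0: load  L3  bus=[-]  L3: P0=S P1=I P2=S  mem[L3]=65
17. P0: store L0 := 66  bus=[-]  L0: P0=M P1=I P2=I  mem[L0]=20
18. P2: load  L2  bus=[-]  L2: P0=I P1=S P2=S  mem[L2]=74
19. P2: store L1 := 83  bus=[BusUpgr]  L1: P0=I P1=I P2=M  mem[L1]=59
20. P0: load  L2  bus=[BusRd]  L2: P0=S P1=S P2=S  mem[L2]=74
21. P1: load  L1  bus=[BusRd,Flush]  L1: P0=I P1=S P2=S  mem[L1]=83
22. P2: load  L3  bus=[-]  L3: P0=S P1=I P2=S  mem[L3]=65
23. P0: load  L3  bus=[-]  L3: P0=S P1=I P2=S  mem[L3]=65
24. P0: load  L2  bus=[-]  L2: P0=S P1=S P2=S  mem[L2]=74
25. P2: store L3 := 88  bus=[BusUpgr]  L3: P0=I P1=I P2=M  mem[L3]=65
26. P0: store L1 := 33  bus=[BusRdX]  L1: P0=M P1=I P2=I  mem[L1]=83
27. P2: load  L2  bus=[-]  L2: P0=S P1=S P2=S  mem[L2]=74
28. P0: load  L1  bus=[-]  L1: P0=M P1=I P2=I  mem[L1]=83

invalidations = 3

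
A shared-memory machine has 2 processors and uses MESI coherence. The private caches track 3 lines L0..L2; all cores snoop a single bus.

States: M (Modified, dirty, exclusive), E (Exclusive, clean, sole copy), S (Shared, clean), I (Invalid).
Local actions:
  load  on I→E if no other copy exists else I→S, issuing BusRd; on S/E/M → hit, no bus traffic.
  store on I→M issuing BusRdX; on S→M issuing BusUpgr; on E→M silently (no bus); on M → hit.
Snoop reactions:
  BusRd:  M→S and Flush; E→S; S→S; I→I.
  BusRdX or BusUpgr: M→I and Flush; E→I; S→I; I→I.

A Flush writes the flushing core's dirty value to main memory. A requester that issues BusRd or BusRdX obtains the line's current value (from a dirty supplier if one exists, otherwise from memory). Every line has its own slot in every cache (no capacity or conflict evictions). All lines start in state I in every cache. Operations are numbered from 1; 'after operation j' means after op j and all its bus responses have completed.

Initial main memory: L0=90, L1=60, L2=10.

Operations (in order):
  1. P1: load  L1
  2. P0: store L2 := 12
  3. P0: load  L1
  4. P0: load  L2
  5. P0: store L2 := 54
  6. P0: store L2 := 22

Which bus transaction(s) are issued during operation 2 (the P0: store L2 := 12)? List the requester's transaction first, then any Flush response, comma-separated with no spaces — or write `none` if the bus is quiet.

step 1: P1: load  L1  ⟶  IE  (L1)  txn=BusRd  M[L1]=60
step 2: P0: store L2 := 12  ⟶  MI  (L2)  txn=BusRdX  M[L2]=10
step 3: P0: load  L1  ⟶  SS  (L1)  txn=BusRd  M[L1]=60
step 4: P0: load  L2  ⟶  MI  (L2)  txn=∅  M[L2]=10
step 5: P0: store L2 := 54  ⟶  MI  (L2)  txn=∅  M[L2]=10
step 6: P0: store L2 := 22  ⟶  MI  (L2)  txn=∅  M[L2]=10

bus = BusRdX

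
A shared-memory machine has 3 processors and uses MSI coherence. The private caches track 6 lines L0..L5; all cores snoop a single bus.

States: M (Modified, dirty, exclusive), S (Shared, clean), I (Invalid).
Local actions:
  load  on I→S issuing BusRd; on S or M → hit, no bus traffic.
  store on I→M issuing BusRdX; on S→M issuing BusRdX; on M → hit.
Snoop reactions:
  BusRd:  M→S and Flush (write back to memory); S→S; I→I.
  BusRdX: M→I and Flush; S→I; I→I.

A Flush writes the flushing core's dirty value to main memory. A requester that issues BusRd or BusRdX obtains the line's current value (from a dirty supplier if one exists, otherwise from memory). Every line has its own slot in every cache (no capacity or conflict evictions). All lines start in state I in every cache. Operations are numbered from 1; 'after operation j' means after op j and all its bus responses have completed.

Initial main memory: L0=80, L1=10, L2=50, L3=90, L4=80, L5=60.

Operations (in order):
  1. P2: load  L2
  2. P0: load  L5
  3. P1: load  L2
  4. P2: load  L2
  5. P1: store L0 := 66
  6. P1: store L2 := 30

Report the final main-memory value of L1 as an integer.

memory[L1] = 10

1. P2: load  L2  bus=[BusRd]  L2: P0=I P1=I P2=S  mem[L2]=50
2. P0: load  L5  bus=[BusRd]  L5: P0=S P1=I P2=I  mem[L5]=60
3. P1: load  L2  bus=[BusRd]  L2: P0=I P1=S P2=S  mem[L2]=50
4. P2: load  L2  bus=[-]  L2: P0=I P1=S P2=S  mem[L2]=50
5. P1: store L0 := 66  bus=[BusRdX]  L0: P0=I P1=M P2=I  mem[L0]=80
6. P1: store L2 := 30  bus=[BusRdX]  L2: P0=I P1=M P2=I  mem[L2]=50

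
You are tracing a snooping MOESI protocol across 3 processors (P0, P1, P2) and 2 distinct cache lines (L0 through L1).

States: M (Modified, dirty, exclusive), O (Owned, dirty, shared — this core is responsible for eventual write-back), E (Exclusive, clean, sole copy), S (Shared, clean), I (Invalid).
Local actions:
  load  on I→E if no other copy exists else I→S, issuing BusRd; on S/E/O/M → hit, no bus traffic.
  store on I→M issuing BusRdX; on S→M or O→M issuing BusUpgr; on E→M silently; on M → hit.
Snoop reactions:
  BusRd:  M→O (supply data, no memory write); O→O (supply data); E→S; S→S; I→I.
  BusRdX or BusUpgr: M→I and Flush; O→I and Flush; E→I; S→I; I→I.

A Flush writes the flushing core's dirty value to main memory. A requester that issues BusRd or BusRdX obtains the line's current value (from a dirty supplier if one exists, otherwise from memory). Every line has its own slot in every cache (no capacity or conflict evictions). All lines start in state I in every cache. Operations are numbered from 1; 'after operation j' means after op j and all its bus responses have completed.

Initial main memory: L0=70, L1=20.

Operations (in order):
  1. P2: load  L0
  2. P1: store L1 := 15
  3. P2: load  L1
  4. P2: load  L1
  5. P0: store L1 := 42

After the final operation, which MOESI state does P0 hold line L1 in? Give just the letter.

  op1 P2: load  L0 → I/I/E on L0; bus BusRd; mem=70
  op2 P1: store L1 := 15 → I/M/I on L1; bus BusRdX; mem=20
  op3 P2: load  L1 → I/O/S on L1; bus BusRd; mem=20
  op4 P2: load  L1 → I/O/S on L1; bus (none); mem=20
  op5 P0: store L1 := 42 → M/I/I on L1; bus BusRdX Flush; mem=15

state = M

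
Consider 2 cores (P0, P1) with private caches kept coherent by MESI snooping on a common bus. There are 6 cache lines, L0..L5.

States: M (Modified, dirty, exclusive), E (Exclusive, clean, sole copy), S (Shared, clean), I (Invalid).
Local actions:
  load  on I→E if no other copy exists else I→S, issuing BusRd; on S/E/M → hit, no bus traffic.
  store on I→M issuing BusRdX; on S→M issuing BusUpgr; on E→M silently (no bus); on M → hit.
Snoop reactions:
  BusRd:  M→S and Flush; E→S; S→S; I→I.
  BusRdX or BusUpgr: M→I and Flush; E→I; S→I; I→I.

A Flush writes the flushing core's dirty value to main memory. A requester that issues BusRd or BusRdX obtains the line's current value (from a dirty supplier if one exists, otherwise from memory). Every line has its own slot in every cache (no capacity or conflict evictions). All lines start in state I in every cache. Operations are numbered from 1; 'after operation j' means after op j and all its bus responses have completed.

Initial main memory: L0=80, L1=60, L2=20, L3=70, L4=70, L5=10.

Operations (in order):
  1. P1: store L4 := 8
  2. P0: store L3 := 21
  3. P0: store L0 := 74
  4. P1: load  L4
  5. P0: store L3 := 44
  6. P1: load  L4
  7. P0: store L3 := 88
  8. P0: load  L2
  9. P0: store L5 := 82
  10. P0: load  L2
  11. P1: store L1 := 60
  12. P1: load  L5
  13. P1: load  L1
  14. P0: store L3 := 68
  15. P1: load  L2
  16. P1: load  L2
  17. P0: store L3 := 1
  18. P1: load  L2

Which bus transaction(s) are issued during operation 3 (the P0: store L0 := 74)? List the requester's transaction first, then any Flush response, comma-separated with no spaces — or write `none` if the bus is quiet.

bus = BusRdX

step 1: P1: store L4 := 8  ⟶  IM  (L4)  txn=BusRdX  M[L4]=70
step 2: P0: store L3 := 21  ⟶  MI  (L3)  txn=BusRdX  M[L3]=70
step 3: P0: store L0 := 74  ⟶  MI  (L0)  txn=BusRdX  M[L0]=80
step 4: P1: load  L4  ⟶  IM  (L4)  txn=∅  M[L4]=70
step 5: P0: store L3 := 44  ⟶  MI  (L3)  txn=∅  M[L3]=70
step 6: P1: load  L4  ⟶  IM  (L4)  txn=∅  M[L4]=70
step 7: P0: store L3 := 88  ⟶  MI  (L3)  txn=∅  M[L3]=70
step 8: P0: load  L2  ⟶  EI  (L2)  txn=BusRd  M[L2]=20
step 9: P0: store L5 := 82  ⟶  MI  (L5)  txn=BusRdX  M[L5]=10
step 10: P0: load  L2  ⟶  EI  (L2)  txn=∅  M[L2]=20
step 11: P1: store L1 := 60  ⟶  IM  (L1)  txn=BusRdX  M[L1]=60
step 12: P1: load  L5  ⟶  SS  (L5)  txn=BusRd+Flush  M[L5]=82
step 13: P1: load  L1  ⟶  IM  (L1)  txn=∅  M[L1]=60
step 14: P0: store L3 := 68  ⟶  MI  (L3)  txn=∅  M[L3]=70
step 15: P1: load  L2  ⟶  SS  (L2)  txn=BusRd  M[L2]=20
step 16: P1: load  L2  ⟶  SS  (L2)  txn=∅  M[L2]=20
step 17: P0: store L3 := 1  ⟶  MI  (L3)  txn=∅  M[L3]=70
step 18: P1: load  L2  ⟶  SS  (L2)  txn=∅  M[L2]=20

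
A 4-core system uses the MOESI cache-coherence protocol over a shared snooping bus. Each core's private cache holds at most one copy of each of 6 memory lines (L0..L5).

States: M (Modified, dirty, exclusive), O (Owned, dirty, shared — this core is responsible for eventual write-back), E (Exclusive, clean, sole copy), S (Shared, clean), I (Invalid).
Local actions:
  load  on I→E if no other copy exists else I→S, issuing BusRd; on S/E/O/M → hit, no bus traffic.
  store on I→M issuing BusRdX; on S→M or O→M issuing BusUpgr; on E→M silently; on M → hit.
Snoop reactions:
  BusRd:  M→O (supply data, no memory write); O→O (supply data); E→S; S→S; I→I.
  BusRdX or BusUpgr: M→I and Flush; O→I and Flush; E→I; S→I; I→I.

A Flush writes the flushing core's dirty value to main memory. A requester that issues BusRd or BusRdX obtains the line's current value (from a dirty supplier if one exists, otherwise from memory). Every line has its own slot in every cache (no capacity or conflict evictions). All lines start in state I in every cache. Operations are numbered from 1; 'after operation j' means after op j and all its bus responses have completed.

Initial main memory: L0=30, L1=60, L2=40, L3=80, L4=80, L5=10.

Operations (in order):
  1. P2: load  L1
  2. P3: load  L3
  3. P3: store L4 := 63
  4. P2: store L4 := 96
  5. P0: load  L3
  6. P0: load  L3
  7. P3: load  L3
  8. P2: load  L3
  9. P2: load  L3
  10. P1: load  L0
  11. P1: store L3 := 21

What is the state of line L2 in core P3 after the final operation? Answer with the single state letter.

  op1 P2: load  L1 → I/I/E/I on L1; bus BusRd; mem=60
  op2 P3: load  L3 → I/I/I/E on L3; bus BusRd; mem=80
  op3 P3: store L4 := 63 → I/I/I/M on L4; bus BusRdX; mem=80
  op4 P2: store L4 := 96 → I/I/M/I on L4; bus BusRdX Flush; mem=63
  op5 P0: load  L3 → S/I/I/S on L3; bus BusRd; mem=80
  op6 P0: load  L3 → S/I/I/S on L3; bus (none); mem=80
  op7 P3: load  L3 → S/I/I/S on L3; bus (none); mem=80
  op8 P2: load  L3 → S/I/S/S on L3; bus BusRd; mem=80
  op9 P2: load  L3 → S/I/S/S on L3; bus (none); mem=80
  op10 P1: load  L0 → I/E/I/I on L0; bus BusRd; mem=30
  op11 P1: store L3 := 21 → I/M/I/I on L3; bus BusRdX; mem=80

state = I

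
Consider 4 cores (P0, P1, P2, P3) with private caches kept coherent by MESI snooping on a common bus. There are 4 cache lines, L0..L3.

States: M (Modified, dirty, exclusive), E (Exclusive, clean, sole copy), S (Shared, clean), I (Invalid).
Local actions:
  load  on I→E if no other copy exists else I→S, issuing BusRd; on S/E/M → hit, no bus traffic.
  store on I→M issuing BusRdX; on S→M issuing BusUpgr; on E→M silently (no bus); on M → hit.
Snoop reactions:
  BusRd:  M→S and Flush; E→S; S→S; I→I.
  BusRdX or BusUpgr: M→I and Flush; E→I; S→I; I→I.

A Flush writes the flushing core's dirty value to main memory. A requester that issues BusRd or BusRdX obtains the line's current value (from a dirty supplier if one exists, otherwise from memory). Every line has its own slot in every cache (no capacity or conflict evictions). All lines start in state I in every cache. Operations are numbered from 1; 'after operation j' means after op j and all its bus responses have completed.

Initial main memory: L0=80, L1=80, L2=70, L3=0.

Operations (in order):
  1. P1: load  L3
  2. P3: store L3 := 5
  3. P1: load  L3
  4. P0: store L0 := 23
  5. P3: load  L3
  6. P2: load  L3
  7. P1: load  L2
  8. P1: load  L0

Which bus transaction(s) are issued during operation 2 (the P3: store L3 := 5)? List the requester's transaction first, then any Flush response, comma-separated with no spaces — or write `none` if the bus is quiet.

bus = BusRdX

[1] P1: load  L3 | P0:I, P1:E(0), P2:I, P3:I | bus: BusRd
[2] P3: store L3 := 5 | P0:I, P1:I, P2:I, P3:M(5) | bus: BusRdX
[3] P1: load  L3 | P0:I, P1:S(5), P2:I, P3:S(5) | bus: BusRd,Flush
[4] P0: store L0 := 23 | P0:M(23), P1:I, P2:I, P3:I | bus: BusRdX
[5] P3: load  L3 | P0:I, P1:S(5), P2:I, P3:S(5) | bus: none
[6] P2: load  L3 | P0:I, P1:S(5), P2:S(5), P3:S(5) | bus: BusRd
[7] P1: load  L2 | P0:I, P1:E(70), P2:I, P3:I | bus: BusRd
[8] P1: load  L0 | P0:S(23), P1:S(23), P2:I, P3:I | bus: BusRd,Flush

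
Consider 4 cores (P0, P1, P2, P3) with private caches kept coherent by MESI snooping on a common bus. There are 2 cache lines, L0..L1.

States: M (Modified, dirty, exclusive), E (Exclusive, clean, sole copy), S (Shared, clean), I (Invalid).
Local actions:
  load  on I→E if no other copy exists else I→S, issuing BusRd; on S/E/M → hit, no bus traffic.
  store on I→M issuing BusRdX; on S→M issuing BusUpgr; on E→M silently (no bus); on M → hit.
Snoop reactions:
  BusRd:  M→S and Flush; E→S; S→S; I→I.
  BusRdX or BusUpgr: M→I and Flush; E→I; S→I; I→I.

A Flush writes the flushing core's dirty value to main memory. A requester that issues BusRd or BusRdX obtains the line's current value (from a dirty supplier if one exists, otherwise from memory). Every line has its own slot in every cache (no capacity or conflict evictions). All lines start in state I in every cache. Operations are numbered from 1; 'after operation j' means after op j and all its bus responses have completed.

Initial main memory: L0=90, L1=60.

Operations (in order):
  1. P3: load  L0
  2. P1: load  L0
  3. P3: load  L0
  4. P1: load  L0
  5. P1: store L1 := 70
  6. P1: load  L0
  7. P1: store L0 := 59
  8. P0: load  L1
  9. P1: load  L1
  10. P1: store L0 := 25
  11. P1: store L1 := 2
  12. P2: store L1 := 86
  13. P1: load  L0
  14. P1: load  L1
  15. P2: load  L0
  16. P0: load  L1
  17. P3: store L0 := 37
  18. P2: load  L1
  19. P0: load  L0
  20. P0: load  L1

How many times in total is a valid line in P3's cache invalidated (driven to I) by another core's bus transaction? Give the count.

invalidations = 1

  op1 P3: load  L0 → I/I/I/E on L0; bus BusRd; mem=90
  op2 P1: load  L0 → I/S/I/S on L0; bus BusRd; mem=90
  op3 P3: load  L0 → I/S/I/S on L0; bus (none); mem=90
  op4 P1: load  L0 → I/S/I/S on L0; bus (none); mem=90
  op5 P1: store L1 := 70 → I/M/I/I on L1; bus BusRdX; mem=60
  op6 P1: load  L0 → I/S/I/S on L0; bus (none); mem=90
  op7 P1: store L0 := 59 → I/M/I/I on L0; bus BusUpgr; mem=90
  op8 P0: load  L1 → S/S/I/I on L1; bus BusRd Flush; mem=70
  op9 P1: load  L1 → S/S/I/I on L1; bus (none); mem=70
  op10 P1: store L0 := 25 → I/M/I/I on L0; bus (none); mem=90
  op11 P1: store L1 := 2 → I/M/I/I on L1; bus BusUpgr; mem=70
  op12 P2: store L1 := 86 → I/I/M/I on L1; bus BusRdX Flush; mem=2
  op13 P1: load  L0 → I/M/I/I on L0; bus (none); mem=90
  op14 P1: load  L1 → I/S/S/I on L1; bus BusRd Flush; mem=86
  op15 P2: load  L0 → I/S/S/I on L0; bus BusRd Flush; mem=25
  op16 P0: load  L1 → S/S/S/I on L1; bus BusRd; mem=86
  op17 P3: store L0 := 37 → I/I/I/M on L0; bus BusRdX; mem=25
  op18 P2: load  L1 → S/S/S/I on L1; bus (none); mem=86
  op19 P0: load  L0 → S/I/I/S on L0; bus BusRd Flush; mem=37
  op20 P0: load  L1 → S/S/S/I on L1; bus (none); mem=86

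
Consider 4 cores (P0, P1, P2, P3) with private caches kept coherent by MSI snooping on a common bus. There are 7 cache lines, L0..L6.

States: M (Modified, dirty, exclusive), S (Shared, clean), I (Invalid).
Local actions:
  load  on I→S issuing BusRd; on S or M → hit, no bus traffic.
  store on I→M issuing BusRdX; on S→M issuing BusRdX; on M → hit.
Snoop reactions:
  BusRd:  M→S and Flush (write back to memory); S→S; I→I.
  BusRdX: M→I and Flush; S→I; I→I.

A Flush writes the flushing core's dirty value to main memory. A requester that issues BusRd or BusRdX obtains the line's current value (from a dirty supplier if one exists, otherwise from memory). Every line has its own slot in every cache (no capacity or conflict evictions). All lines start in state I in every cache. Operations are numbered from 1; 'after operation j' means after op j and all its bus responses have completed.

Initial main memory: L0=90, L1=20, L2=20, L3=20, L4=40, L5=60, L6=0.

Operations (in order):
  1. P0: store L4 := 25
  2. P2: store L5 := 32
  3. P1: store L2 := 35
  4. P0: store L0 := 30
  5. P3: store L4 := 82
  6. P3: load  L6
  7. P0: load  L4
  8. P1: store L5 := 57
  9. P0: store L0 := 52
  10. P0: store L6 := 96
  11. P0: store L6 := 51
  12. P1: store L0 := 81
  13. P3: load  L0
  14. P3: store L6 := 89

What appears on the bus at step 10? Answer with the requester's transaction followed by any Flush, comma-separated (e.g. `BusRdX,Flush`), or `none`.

bus = BusRdX

[1] P0: store L4 := 25 | P0:M(25), P1:I, P2:I, P3:I | bus: BusRdX
[2] P2: store L5 := 32 | P0:I, P1:I, P2:M(32), P3:I | bus: BusRdX
[3] P1: store L2 := 35 | P0:I, P1:M(35), P2:I, P3:I | bus: BusRdX
[4] P0: store L0 := 30 | P0:M(30), P1:I, P2:I, P3:I | bus: BusRdX
[5] P3: store L4 := 82 | P0:I, P1:I, P2:I, P3:M(82) | bus: BusRdX,Flush
[6] P3: load  L6 | P0:I, P1:I, P2:I, P3:S(0) | bus: BusRd
[7] P0: load  L4 | P0:S(82), P1:I, P2:I, P3:S(82) | bus: BusRd,Flush
[8] P1: store L5 := 57 | P0:I, P1:M(57), P2:I, P3:I | bus: BusRdX,Flush
[9] P0: store L0 := 52 | P0:M(52), P1:I, P2:I, P3:I | bus: none
[10] P0: store L6 := 96 | P0:M(96), P1:I, P2:I, P3:I | bus: BusRdX
[11] P0: store L6 := 51 | P0:M(51), P1:I, P2:I, P3:I | bus: none
[12] P1: store L0 := 81 | P0:I, P1:M(81), P2:I, P3:I | bus: BusRdX,Flush
[13] P3: load  L0 | P0:I, P1:S(81), P2:I, P3:S(81) | bus: BusRd,Flush
[14] P3: store L6 := 89 | P0:I, P1:I, P2:I, P3:M(89) | bus: BusRdX,Flush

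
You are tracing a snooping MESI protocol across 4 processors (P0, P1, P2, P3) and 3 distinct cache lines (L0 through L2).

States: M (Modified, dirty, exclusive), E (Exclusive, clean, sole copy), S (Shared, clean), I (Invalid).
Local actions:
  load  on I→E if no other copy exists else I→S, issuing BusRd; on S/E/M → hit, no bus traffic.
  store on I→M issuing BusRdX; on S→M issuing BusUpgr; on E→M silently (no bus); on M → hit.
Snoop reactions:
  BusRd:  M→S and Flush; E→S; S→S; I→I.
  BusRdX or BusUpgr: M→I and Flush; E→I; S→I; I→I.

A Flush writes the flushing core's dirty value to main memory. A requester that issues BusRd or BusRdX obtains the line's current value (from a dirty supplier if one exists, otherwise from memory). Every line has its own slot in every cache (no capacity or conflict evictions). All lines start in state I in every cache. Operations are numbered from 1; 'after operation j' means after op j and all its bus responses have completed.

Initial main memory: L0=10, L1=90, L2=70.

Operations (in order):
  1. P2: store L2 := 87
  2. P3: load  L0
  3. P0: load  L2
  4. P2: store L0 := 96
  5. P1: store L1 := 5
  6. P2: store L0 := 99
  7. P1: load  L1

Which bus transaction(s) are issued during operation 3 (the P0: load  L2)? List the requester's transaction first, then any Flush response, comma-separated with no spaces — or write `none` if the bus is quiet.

bus = BusRd,Flush

[1] P2: store L2 := 87 | P0:I, P1:I, P2:M(87), P3:I | bus: BusRdX
[2] P3: load  L0 | P0:I, P1:I, P2:I, P3:E(10) | bus: BusRd
[3] P0: load  L2 | P0:S(87), P1:I, P2:S(87), P3:I | bus: BusRd,Flush
[4] P2: store L0 := 96 | P0:I, P1:I, P2:M(96), P3:I | bus: BusRdX
[5] P1: store L1 := 5 | P0:I, P1:M(5), P2:I, P3:I | bus: BusRdX
[6] P2: store L0 := 99 | P0:I, P1:I, P2:M(99), P3:I | bus: none
[7] P1: load  L1 | P0:I, P1:M(5), P2:I, P3:I | bus: none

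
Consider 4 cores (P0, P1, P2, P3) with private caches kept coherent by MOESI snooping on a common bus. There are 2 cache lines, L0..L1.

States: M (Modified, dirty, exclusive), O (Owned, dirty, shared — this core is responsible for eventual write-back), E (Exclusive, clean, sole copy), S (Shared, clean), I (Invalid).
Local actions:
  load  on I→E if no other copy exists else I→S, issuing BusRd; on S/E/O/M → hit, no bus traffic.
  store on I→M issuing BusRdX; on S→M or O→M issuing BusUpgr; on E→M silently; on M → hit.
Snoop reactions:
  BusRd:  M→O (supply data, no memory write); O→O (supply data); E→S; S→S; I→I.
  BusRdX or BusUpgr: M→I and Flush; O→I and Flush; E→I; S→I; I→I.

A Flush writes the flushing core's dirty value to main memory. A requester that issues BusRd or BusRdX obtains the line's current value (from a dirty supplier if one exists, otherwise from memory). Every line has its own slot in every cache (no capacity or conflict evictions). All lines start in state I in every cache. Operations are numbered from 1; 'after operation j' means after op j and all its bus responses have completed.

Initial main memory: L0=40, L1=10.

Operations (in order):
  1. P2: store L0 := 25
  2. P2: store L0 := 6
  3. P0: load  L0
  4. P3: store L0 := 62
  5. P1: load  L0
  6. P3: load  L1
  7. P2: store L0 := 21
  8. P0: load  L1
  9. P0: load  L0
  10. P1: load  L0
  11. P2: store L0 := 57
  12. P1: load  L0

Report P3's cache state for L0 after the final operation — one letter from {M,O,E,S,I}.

  op1 P2: store L0 := 25 → I/I/M/I on L0; bus BusRdX; mem=40
  op2 P2: store L0 := 6 → I/I/M/I on L0; bus (none); mem=40
  op3 P0: load  L0 → S/I/O/I on L0; bus BusRd; mem=40
  op4 P3: store L0 := 62 → I/I/I/M on L0; bus BusRdX Flush; mem=6
  op5 P1: load  L0 → I/S/I/O on L0; bus BusRd; mem=6
  op6 P3: load  L1 → I/I/I/E on L1; bus BusRd; mem=10
  op7 P2: store L0 := 21 → I/I/M/I on L0; bus BusRdX Flush; mem=62
  op8 P0: load  L1 → S/I/I/S on L1; bus BusRd; mem=10
  op9 P0: load  L0 → S/I/O/I on L0; bus BusRd; mem=62
  op10 P1: load  L0 → S/S/O/I on L0; bus BusRd; mem=62
  op11 P2: store L0 := 57 → I/I/M/I on L0; bus BusUpgr; mem=62
  op12 P1: load  L0 → I/S/O/I on L0; bus BusRd; mem=62

state = I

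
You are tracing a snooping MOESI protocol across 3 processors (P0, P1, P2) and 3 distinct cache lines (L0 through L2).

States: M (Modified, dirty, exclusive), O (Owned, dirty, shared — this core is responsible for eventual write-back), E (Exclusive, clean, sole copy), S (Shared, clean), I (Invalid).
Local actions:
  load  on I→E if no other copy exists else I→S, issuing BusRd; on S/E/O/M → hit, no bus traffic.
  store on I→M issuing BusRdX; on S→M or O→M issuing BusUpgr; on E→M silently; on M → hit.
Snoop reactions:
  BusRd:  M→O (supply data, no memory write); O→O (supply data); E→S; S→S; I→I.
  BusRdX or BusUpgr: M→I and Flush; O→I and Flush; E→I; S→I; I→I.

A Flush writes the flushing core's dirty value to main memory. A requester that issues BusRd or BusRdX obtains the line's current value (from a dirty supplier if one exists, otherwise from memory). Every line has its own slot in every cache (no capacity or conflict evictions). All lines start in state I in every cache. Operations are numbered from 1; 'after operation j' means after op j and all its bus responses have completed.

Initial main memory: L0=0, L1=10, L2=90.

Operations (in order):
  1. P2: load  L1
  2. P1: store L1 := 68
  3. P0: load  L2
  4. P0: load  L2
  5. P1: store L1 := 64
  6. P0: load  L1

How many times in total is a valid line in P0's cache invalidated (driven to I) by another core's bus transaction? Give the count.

  op1 P2: load  L1 → I/I/E on L1; bus BusRd; mem=10
  op2 P1: store L1 := 68 → I/M/I on L1; bus BusRdX; mem=10
  op3 P0: load  L2 → E/I/I on L2; bus BusRd; mem=90
  op4 P0: load  L2 → E/I/I on L2; bus (none); mem=90
  op5 P1: store L1 := 64 → I/M/I on L1; bus (none); mem=10
  op6 P0: load  L1 → S/O/I on L1; bus BusRd; mem=10

invalidations = 0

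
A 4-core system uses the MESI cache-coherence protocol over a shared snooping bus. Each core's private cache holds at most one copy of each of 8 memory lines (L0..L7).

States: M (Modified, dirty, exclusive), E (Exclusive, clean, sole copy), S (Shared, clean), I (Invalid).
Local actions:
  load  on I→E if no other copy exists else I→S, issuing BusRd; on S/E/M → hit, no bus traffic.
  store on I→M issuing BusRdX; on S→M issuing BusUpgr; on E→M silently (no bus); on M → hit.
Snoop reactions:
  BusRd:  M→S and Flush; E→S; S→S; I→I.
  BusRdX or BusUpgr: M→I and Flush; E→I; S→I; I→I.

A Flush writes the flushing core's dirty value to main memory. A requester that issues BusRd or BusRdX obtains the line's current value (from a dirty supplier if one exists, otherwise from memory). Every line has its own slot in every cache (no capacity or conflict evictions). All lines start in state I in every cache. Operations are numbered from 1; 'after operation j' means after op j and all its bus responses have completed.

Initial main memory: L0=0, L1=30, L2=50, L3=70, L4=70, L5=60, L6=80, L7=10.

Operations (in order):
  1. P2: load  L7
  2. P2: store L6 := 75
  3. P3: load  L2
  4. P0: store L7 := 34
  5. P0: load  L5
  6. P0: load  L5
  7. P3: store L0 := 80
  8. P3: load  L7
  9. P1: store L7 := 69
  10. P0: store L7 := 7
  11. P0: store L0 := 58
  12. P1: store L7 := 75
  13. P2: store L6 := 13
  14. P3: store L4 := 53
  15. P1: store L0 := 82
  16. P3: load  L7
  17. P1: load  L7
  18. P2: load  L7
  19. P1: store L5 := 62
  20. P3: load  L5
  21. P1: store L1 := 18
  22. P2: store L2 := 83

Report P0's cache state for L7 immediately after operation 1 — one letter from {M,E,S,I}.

state = I

1. P2: load  L7  bus=[BusRd]  L7: P0=I P1=I P2=E P3=I  mem[L7]=10
2. P2: store L6 := 75  bus=[BusRdX]  L6: P0=I P1=I P2=M P3=I  mem[L6]=80
3. P3: load  L2  bus=[BusRd]  L2: P0=I P1=I P2=I P3=E  mem[L2]=50
4. P0: store L7 := 34  bus=[BusRdX]  L7: P0=M P1=I P2=I P3=I  mem[L7]=10
5. P0: load  L5  bus=[BusRd]  L5: P0=E P1=I P2=I P3=I  mem[L5]=60
6. P0: load  L5  bus=[-]  L5: P0=E P1=I P2=I P3=I  mem[L5]=60
7. P3: store L0 := 80  bus=[BusRdX]  L0: P0=I P1=I P2=I P3=M  mem[L0]=0
8. P3: load  L7  bus=[BusRd,Flush]  L7: P0=S P1=I P2=I P3=S  mem[L7]=34
9. P1: store L7 := 69  bus=[BusRdX]  L7: P0=I P1=M P2=I P3=I  mem[L7]=34
10. P0: store L7 := 7  bus=[BusRdX,Flush]  L7: P0=M P1=I P2=I P3=I  mem[L7]=69
11. P0: store L0 := 58  bus=[BusRdX,Flush]  L0: P0=M P1=I P2=I P3=I  mem[L0]=80
12. P1: store L7 := 75  bus=[BusRdX,Flush]  L7: P0=I P1=M P2=I P3=I  mem[L7]=7
13. P2: store L6 := 13  bus=[-]  L6: P0=I P1=I P2=M P3=I  mem[L6]=80
14. P3: store L4 := 53  bus=[BusRdX]  L4: P0=I P1=I P2=I P3=M  mem[L4]=70
15. P1: store L0 := 82  bus=[BusRdX,Flush]  L0: P0=I P1=M P2=I P3=I  mem[L0]=58
16. P3: load  L7  bus=[BusRd,Flush]  L7: P0=I P1=S P2=I P3=S  mem[L7]=75
17. P1: load  L7  bus=[-]  L7: P0=I P1=S P2=I P3=S  mem[L7]=75
18. P2: load  L7  bus=[BusRd]  L7: P0=I P1=S P2=S P3=S  mem[L7]=75
19. P1: store L5 := 62  bus=[BusRdX]  L5: P0=I P1=M P2=I P3=I  mem[L5]=60
20. P3: load  L5  bus=[BusRd,Flush]  L5: P0=I P1=S P2=I P3=S  mem[L5]=62
21. P1: store L1 := 18  bus=[BusRdX]  L1: P0=I P1=M P2=I P3=I  mem[L1]=30
22. P2: store L2 := 83  bus=[BusRdX]  L2: P0=I P1=I P2=M P3=I  mem[L2]=50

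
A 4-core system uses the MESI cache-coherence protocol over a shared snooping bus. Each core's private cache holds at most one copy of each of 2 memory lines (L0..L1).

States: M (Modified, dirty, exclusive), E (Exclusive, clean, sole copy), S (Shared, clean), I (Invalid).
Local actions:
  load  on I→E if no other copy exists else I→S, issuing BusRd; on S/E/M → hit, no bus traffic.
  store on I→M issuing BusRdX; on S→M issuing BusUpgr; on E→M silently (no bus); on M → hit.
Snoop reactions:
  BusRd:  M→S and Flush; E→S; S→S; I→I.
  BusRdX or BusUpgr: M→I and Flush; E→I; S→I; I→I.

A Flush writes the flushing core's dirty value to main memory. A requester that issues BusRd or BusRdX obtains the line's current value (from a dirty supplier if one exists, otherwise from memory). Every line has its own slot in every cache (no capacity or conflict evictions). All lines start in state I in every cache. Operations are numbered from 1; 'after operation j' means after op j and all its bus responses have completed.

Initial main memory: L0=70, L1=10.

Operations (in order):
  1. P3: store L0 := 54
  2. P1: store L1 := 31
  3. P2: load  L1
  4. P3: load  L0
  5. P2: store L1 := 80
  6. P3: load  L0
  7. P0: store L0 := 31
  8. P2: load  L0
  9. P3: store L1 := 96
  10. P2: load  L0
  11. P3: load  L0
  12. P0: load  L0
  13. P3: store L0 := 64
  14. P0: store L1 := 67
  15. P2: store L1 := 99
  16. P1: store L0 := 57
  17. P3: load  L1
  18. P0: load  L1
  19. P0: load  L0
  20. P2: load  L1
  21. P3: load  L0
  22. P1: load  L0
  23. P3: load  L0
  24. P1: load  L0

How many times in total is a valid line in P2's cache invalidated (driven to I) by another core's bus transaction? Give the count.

invalidations = 2

1. P3: store L0 := 54  bus=[BusRdX]  L0: P0=I P1=I P2=I P3=M  mem[L0]=70
2. P1: store L1 := 31  bus=[BusRdX]  L1: P0=I P1=M P2=I P3=I  mem[L1]=10
3. P2: load  L1  bus=[BusRd,Flush]  L1: P0=I P1=S P2=S P3=I  mem[L1]=31
4. P3: load  L0  bus=[-]  L0: P0=I P1=I P2=I P3=M  mem[L0]=70
5. P2: store L1 := 80  bus=[BusUpgr]  L1: P0=I P1=I P2=M P3=I  mem[L1]=31
6. P3: load  L0  bus=[-]  L0: P0=I P1=I P2=I P3=M  mem[L0]=70
7. P0: store L0 := 31  bus=[BusRdX,Flush]  L0: P0=M P1=I P2=I P3=I  mem[L0]=54
8. P2: load  L0  bus=[BusRd,Flush]  L0: P0=S P1=I P2=S P3=I  mem[L0]=31
9. P3: store L1 := 96  bus=[BusRdX,Flush]  L1: P0=I P1=I P2=I P3=M  mem[L1]=80
10. P2: load  L0  bus=[-]  L0: P0=S P1=I P2=S P3=I  mem[L0]=31
11. P3: load  L0  bus=[BusRd]  L0: P0=S P1=I P2=S P3=S  mem[L0]=31
12. P0: load  L0  bus=[-]  L0: P0=S P1=I P2=S P3=S  mem[L0]=31
13. P3: store L0 := 64  bus=[BusUpgr]  L0: P0=I P1=I P2=I P3=M  mem[L0]=31
14. P0: store L1 := 67  bus=[BusRdX,Flush]  L1: P0=M P1=I P2=I P3=I  mem[L1]=96
15. P2: store L1 := 99  bus=[BusRdX,Flush]  L1: P0=I P1=I P2=M P3=I  mem[L1]=67
16. P1: store L0 := 57  bus=[BusRdX,Flush]  L0: P0=I P1=M P2=I P3=I  mem[L0]=64
17. P3: load  L1  bus=[BusRd,Flush]  L1: P0=I P1=I P2=S P3=S  mem[L1]=99
18. P0: load  L1  bus=[BusRd]  L1: P0=S P1=I P2=S P3=S  mem[L1]=99
19. P0: load  L0  bus=[BusRd,Flush]  L0: P0=S P1=S P2=I P3=I  mem[L0]=57
20. P2: load  L1  bus=[-]  L1: P0=S P1=I P2=S P3=S  mem[L1]=99
21. P3: load  L0  bus=[BusRd]  L0: P0=S P1=S P2=I P3=S  mem[L0]=57
22. P1: load  L0  bus=[-]  L0: P0=S P1=S P2=I P3=S  mem[L0]=57
23. P3: load  L0  bus=[-]  L0: P0=S P1=S P2=I P3=S  mem[L0]=57
24. P1: load  L0  bus=[-]  L0: P0=S P1=S P2=I P3=S  mem[L0]=57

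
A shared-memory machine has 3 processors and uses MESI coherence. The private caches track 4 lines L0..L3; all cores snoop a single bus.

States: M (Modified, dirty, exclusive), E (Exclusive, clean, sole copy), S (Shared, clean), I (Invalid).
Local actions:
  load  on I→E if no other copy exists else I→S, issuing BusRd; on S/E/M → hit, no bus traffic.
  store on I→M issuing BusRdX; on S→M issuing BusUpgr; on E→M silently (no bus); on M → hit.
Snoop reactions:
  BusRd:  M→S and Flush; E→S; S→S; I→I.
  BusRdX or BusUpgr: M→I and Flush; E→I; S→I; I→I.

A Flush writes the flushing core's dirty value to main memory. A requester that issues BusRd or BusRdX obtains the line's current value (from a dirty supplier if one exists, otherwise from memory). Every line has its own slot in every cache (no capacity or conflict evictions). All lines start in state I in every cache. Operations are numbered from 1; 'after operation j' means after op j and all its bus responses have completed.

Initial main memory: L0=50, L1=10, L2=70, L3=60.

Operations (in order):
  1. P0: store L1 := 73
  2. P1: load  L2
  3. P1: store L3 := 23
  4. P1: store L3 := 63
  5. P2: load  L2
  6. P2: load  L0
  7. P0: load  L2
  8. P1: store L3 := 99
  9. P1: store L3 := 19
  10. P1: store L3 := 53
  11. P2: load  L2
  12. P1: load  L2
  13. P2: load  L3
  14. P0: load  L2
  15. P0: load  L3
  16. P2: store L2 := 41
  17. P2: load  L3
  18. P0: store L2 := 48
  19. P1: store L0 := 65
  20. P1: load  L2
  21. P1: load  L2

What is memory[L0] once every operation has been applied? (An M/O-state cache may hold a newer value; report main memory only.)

1. P0: store L1 := 73  bus=[BusRdX]  L1: P0=M P1=I P2=I  mem[L1]=10
2. P1: load  L2  bus=[BusRd]  L2: P0=I P1=E P2=I  mem[L2]=70
3. P1: store L3 := 23  bus=[BusRdX]  L3: P0=I P1=M P2=I  mem[L3]=60
4. P1: store L3 := 63  bus=[-]  L3: P0=I P1=M P2=I  mem[L3]=60
5. P2: load  L2  bus=[BusRd]  L2: P0=I P1=S P2=S  mem[L2]=70
6. P2: load  L0  bus=[BusRd]  L0: P0=I P1=I P2=E  mem[L0]=50
7. P0: load  L2  bus=[BusRd]  L2: P0=S P1=S P2=S  mem[L2]=70
8. P1: store L3 := 99  bus=[-]  L3: P0=I P1=M P2=I  mem[L3]=60
9. P1: store L3 := 19  bus=[-]  L3: P0=I P1=M P2=I  mem[L3]=60
10. P1: store L3 := 53  bus=[-]  L3: P0=I P1=M P2=I  mem[L3]=60
11. P2: load  L2  bus=[-]  L2: P0=S P1=S P2=S  mem[L2]=70
12. P1: load  L2  bus=[-]  L2: P0=S P1=S P2=S  mem[L2]=70
13. P2: load  L3  bus=[BusRd,Flush]  L3: P0=I P1=S P2=S  mem[L3]=53
14. P0: load  L2  bus=[-]  L2: P0=S P1=S P2=S  mem[L2]=70
15. P0: load  L3  bus=[BusRd]  L3: P0=S P1=S P2=S  mem[L3]=53
16. P2: store L2 := 41  bus=[BusUpgr]  L2: P0=I P1=I P2=M  mem[L2]=70
17. P2: load  L3  bus=[-]  L3: P0=S P1=S P2=S  mem[L3]=53
18. P0: store L2 := 48  bus=[BusRdX,Flush]  L2: P0=M P1=I P2=I  mem[L2]=41
19. P1: store L0 := 65  bus=[BusRdX]  L0: P0=I P1=M P2=I  mem[L0]=50
20. P1: load  L2  bus=[BusRd,Flush]  L2: P0=S P1=S P2=I  mem[L2]=48
21. P1: load  L2  bus=[-]  L2: P0=S P1=S P2=I  mem[L2]=48

memory[L0] = 50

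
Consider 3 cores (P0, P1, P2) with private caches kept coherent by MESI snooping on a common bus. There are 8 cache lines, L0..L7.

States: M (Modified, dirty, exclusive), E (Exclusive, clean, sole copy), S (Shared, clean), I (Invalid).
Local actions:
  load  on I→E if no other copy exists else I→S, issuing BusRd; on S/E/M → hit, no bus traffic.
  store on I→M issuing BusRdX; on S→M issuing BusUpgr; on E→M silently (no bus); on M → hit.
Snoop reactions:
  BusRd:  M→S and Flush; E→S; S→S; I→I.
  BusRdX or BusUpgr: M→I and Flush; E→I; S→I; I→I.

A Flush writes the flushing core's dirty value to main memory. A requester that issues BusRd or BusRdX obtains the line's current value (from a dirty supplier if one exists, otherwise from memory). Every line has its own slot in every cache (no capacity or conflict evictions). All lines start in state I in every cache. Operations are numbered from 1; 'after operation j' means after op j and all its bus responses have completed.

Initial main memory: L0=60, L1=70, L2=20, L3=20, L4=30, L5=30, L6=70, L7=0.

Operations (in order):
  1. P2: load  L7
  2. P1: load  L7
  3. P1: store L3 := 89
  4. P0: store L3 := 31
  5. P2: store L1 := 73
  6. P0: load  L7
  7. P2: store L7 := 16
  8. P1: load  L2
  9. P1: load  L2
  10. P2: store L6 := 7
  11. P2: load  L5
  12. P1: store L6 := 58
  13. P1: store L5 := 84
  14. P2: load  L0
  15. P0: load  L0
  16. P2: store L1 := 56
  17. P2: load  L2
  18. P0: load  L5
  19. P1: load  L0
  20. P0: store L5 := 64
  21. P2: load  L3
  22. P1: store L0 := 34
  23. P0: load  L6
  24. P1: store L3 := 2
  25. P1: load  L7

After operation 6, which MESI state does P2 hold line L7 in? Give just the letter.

state = S

1. P2: load  L7  bus=[BusRd]  L7: P0=I P1=I P2=E  mem[L7]=0
2. P1: load  L7  bus=[BusRd]  L7: P0=I P1=S P2=S  mem[L7]=0
3. P1: store L3 := 89  bus=[BusRdX]  L3: P0=I P1=M P2=I  mem[L3]=20
4. P0: store L3 := 31  bus=[BusRdX,Flush]  L3: P0=M P1=I P2=I  mem[L3]=89
5. P2: store L1 := 73  bus=[BusRdX]  L1: P0=I P1=I P2=M  mem[L1]=70
6. P0: load  L7  bus=[BusRd]  L7: P0=S P1=S P2=S  mem[L7]=0
7. P2: store L7 := 16  bus=[BusUpgr]  L7: P0=I P1=I P2=M  mem[L7]=0
8. P1: load  L2  bus=[BusRd]  L2: P0=I P1=E P2=I  mem[L2]=20
9. P1: load  L2  bus=[-]  L2: P0=I P1=E P2=I  mem[L2]=20
10. P2: store L6 := 7  bus=[BusRdX]  L6: P0=I P1=I P2=M  mem[L6]=70
11. P2: load  L5  bus=[BusRd]  L5: P0=I P1=I P2=E  mem[L5]=30
12. P1: store L6 := 58  bus=[BusRdX,Flush]  L6: P0=I P1=M P2=I  mem[L6]=7
13. P1: store L5 := 84  bus=[BusRdX]  L5: P0=I P1=M P2=I  mem[L5]=30
14. P2: load  L0  bus=[BusRd]  L0: P0=I P1=I P2=E  mem[L0]=60
15. P0: load  L0  bus=[BusRd]  L0: P0=S P1=I P2=S  mem[L0]=60
16. P2: store L1 := 56  bus=[-]  L1: P0=I P1=I P2=M  mem[L1]=70
17. P2: load  L2  bus=[BusRd]  L2: P0=I P1=S P2=S  mem[L2]=20
18. P0: load  L5  bus=[BusRd,Flush]  L5: P0=S P1=S P2=I  mem[L5]=84
19. P1: load  L0  bus=[BusRd]  L0: P0=S P1=S P2=S  mem[L0]=60
20. P0: store L5 := 64  bus=[BusUpgr]  L5: P0=M P1=I P2=I  mem[L5]=84
21. P2: load  L3  bus=[BusRd,Flush]  L3: P0=S P1=I P2=S  mem[L3]=31
22. P1: store L0 := 34  bus=[BusUpgr]  L0: P0=I P1=M P2=I  mem[L0]=60
23. P0: load  L6  bus=[BusRd,Flush]  L6: P0=S P1=S P2=I  mem[L6]=58
24. P1: store L3 := 2  bus=[BusRdX]  L3: P0=I P1=M P2=I  mem[L3]=31
25. P1: load  L7  bus=[BusRd,Flush]  L7: P0=I P1=S P2=S  mem[L7]=16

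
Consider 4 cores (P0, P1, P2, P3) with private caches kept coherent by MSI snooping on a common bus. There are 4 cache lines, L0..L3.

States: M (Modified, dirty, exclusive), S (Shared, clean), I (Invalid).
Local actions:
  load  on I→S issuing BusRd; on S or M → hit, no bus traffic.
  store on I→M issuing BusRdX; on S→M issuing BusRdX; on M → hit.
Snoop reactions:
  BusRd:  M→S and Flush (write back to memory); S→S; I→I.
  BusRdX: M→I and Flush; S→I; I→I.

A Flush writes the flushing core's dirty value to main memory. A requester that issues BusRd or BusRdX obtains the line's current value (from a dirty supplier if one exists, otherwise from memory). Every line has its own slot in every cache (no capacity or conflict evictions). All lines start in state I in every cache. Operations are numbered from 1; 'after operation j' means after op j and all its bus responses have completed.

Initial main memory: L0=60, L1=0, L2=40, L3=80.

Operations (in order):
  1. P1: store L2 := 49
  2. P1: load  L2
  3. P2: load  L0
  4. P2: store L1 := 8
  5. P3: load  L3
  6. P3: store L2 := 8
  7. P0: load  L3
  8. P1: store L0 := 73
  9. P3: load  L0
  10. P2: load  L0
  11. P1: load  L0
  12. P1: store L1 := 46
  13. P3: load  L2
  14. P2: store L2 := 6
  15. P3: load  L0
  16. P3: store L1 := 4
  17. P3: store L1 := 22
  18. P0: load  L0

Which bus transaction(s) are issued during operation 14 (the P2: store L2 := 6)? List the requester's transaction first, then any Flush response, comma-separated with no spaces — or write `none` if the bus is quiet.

bus = BusRdX,Flush

1. P1: store L2 := 49  bus=[BusRdX]  L2: P0=I P1=M P2=I P3=I  mem[L2]=40
2. P1: load  L2  bus=[-]  L2: P0=I P1=M P2=I P3=I  mem[L2]=40
3. P2: load  L0  bus=[BusRd]  L0: P0=I P1=I P2=S P3=I  mem[L0]=60
4. P2: store L1 := 8  bus=[BusRdX]  L1: P0=I P1=I P2=M P3=I  mem[L1]=0
5. P3: load  L3  bus=[BusRd]  L3: P0=I P1=I P2=I P3=S  mem[L3]=80
6. P3: store L2 := 8  bus=[BusRdX,Flush]  L2: P0=I P1=I P2=I P3=M  mem[L2]=49
7. P0: load  L3  bus=[BusRd]  L3: P0=S P1=I P2=I P3=S  mem[L3]=80
8. P1: store L0 := 73  bus=[BusRdX]  L0: P0=I P1=M P2=I P3=I  mem[L0]=60
9. P3: load  L0  bus=[BusRd,Flush]  L0: P0=I P1=S P2=I P3=S  mem[L0]=73
10. P2: load  L0  bus=[BusRd]  L0: P0=I P1=S P2=S P3=S  mem[L0]=73
11. P1: load  L0  bus=[-]  L0: P0=I P1=S P2=S P3=S  mem[L0]=73
12. P1: store L1 := 46  bus=[BusRdX,Flush]  L1: P0=I P1=M P2=I P3=I  mem[L1]=8
13. P3: load  L2  bus=[-]  L2: P0=I P1=I P2=I P3=M  mem[L2]=49
14. P2: store L2 := 6  bus=[BusRdX,Flush]  L2: P0=I P1=I P2=M P3=I  mem[L2]=8
15. P3: load  L0  bus=[-]  L0: P0=I P1=S P2=S P3=S  mem[L0]=73
16. P3: store L1 := 4  bus=[BusRdX,Flush]  L1: P0=I P1=I P2=I P3=M  mem[L1]=46
17. P3: store L1 := 22  bus=[-]  L1: P0=I P1=I P2=I P3=M  mem[L1]=46
18. P0: load  L0  bus=[BusRd]  L0: P0=S P1=S P2=S P3=S  mem[L0]=73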